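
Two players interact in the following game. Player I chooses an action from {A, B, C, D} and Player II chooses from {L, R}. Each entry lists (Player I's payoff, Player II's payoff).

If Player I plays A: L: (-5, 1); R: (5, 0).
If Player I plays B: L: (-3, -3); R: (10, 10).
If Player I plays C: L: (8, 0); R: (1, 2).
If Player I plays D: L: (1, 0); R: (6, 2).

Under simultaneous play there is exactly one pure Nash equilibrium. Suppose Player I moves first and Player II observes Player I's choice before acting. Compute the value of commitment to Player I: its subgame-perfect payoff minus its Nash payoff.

0

Solve by backward induction (Player I leads).
- A: BR = L, leader payoff -5.
- B: BR = R, leader payoff 10.
- C: BR = R, leader payoff 1.
- D: BR = R, leader payoff 6.
Maximizing over -5, 10, 1, 6, Player I chooses B. Subgame-perfect outcome: (B, R) with payoffs (10, 10).
Now find the simultaneous Nash equilibrium.
Player I's best replies: L→C; R→B.
Player II's best replies: A→L; B→R; C→R; D→R.
The unique mutual best reply is (B, R), giving (10, 10).
Player I's commitment gain: 10 − 10 = 0.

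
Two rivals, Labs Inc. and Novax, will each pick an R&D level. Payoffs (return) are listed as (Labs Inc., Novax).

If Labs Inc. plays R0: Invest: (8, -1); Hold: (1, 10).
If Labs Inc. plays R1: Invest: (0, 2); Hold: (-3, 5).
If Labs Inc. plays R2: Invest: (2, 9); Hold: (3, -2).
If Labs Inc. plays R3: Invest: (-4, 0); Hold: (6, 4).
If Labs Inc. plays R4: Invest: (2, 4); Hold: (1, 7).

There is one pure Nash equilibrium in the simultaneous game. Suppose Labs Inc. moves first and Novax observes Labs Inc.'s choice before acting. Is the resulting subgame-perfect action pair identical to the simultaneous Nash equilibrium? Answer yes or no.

yes

Work backward from Novax's decision.
- R0: BR = Hold, leader payoff 1.
- R1: BR = Hold, leader payoff -3.
- R2: BR = Invest, leader payoff 2.
- R3: BR = Hold, leader payoff 6.
- R4: BR = Hold, leader payoff 1.
Among 1, -3, 2, 6, 1, the best is 6 at R3. Subgame-perfect outcome: (R3, Hold) with payoffs (6, 4).
For the simultaneous game, intersect best replies.
Labs Inc.'s best replies: Invest→R0; Hold→R3.
Novax's best replies: R0→Hold; R1→Hold; R2→Invest; R3→Hold; R4→Hold.
The unique mutual best reply is (R3, Hold), giving (6, 4).
Sequential outcome (R3, Hold) coincides with the Nash profile (R3, Hold).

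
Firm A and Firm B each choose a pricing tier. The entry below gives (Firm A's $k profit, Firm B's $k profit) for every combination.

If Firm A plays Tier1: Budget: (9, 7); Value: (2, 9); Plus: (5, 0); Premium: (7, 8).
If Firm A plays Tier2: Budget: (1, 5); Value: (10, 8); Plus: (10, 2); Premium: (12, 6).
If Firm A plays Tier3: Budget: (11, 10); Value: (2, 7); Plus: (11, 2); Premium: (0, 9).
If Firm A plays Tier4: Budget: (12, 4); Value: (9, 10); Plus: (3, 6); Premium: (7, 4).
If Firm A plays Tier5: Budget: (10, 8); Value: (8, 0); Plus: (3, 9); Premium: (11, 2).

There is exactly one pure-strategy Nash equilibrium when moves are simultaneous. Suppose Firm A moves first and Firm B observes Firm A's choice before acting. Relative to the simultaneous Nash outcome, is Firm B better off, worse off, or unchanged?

Backward induction with Firm A moving first.
- Tier1: Firm B compares 7, 9, 0, 8 and picks Value; Firm A would get 2.
- Tier2: Firm B compares 5, 8, 2, 6 and picks Value; Firm A would get 10.
- Tier3: Firm B compares 10, 7, 2, 9 and picks Budget; Firm A would get 11.
- Tier4: Firm B compares 4, 10, 6, 4 and picks Value; Firm A would get 9.
- Tier5: Firm B compares 8, 0, 9, 2 and picks Plus; Firm A would get 3.
Firm A's induced payoffs are 2, 10, 11, 9, 3, so Firm A commits to Tier3. Subgame-perfect outcome: (Tier3, Budget) with payoffs (11, 10).
Under simultaneous play:
Firm A's best replies: Budget→Tier4; Value→Tier2; Plus→Tier3; Premium→Tier2.
Firm B's best replies: Tier1→Value; Tier2→Value; Tier3→Budget; Tier4→Value; Tier5→Plus.
The unique mutual best reply is (Tier2, Value), giving (10, 8).
Firm B earns 10 sequentially versus 8 at the Nash outcome: better off.

better off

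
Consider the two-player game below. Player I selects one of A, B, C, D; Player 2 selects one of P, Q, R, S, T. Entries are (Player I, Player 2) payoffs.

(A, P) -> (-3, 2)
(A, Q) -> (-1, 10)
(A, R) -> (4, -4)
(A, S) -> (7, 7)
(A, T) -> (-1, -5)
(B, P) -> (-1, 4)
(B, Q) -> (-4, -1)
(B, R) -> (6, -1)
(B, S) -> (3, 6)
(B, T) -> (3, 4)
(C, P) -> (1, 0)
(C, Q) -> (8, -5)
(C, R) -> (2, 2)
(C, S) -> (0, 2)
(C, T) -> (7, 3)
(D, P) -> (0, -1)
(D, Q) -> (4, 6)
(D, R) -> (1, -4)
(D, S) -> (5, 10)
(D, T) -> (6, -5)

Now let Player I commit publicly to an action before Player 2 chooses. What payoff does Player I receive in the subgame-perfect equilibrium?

7

Player 2 best-responds to each possible Player I move:
- A → Player 2 plays Q (best of 2, 10, -4, 7, -5); Player I gets -1.
- B → Player 2 plays S (best of 4, -1, -1, 6, 4); Player I gets 3.
- C → Player 2 plays T (best of 0, -5, 2, 2, 3); Player I gets 7.
- D → Player 2 plays S (best of -1, 6, -4, 10, -5); Player I gets 5.
Player I's induced payoffs are -1, 3, 7, 5, so Player I commits to C. Subgame-perfect outcome: (C, T) with payoffs (7, 3).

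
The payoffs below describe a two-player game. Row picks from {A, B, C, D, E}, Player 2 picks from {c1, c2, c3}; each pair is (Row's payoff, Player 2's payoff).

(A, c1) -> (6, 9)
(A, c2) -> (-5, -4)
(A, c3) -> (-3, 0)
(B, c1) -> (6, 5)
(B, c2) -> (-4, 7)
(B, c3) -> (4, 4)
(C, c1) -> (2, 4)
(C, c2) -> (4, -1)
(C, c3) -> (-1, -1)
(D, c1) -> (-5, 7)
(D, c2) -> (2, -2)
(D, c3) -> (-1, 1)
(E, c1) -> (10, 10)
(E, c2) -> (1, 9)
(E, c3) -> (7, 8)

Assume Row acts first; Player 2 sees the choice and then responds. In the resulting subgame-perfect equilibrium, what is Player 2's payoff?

Work backward from Player 2's decision.
- A → Player 2 plays c1 (best of 9, -4, 0); Row gets 6.
- B → Player 2 plays c2 (best of 5, 7, 4); Row gets -4.
- C → Player 2 plays c1 (best of 4, -1, -1); Row gets 2.
- D → Player 2 plays c1 (best of 7, -2, 1); Row gets -5.
- E → Player 2 plays c1 (best of 10, 9, 8); Row gets 10.
Row's induced payoffs are 6, -4, 2, -5, 10, so Row commits to E. Subgame-perfect outcome: (E, c1) with payoffs (10, 10).

10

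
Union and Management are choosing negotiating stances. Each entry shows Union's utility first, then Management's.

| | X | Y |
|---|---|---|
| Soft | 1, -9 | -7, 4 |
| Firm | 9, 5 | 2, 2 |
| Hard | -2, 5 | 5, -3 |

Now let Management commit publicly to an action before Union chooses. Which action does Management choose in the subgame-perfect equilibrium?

X

Solve by backward induction (Management leads).
- X → Union plays Firm (best of 1, 9, -2); Management gets 5.
- Y → Union plays Hard (best of -7, 2, 5); Management gets -3.
Management's induced payoffs are 5, -3, so Management commits to X. Subgame-perfect outcome: (Firm, X) with payoffs (9, 5).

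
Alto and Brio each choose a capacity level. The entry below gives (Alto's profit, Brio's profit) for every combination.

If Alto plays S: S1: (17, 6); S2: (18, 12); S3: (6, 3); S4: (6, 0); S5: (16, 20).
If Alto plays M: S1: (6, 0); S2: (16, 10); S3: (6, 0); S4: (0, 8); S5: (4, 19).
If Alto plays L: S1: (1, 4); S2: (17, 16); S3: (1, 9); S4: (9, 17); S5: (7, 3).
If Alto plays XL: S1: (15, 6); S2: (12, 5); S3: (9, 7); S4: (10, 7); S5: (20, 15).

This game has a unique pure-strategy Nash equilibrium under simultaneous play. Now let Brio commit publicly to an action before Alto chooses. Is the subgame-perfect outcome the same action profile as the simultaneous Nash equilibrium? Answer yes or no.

Backward induction with Brio moving first.
- S1 → Alto plays S (best of 17, 6, 1, 15); Brio gets 6.
- S2 → Alto plays S (best of 18, 16, 17, 12); Brio gets 12.
- S3 → Alto plays XL (best of 6, 6, 1, 9); Brio gets 7.
- S4 → Alto plays XL (best of 6, 0, 9, 10); Brio gets 7.
- S5 → Alto plays XL (best of 16, 4, 7, 20); Brio gets 15.
Maximizing over 6, 12, 7, 7, 15, Brio chooses S5. Subgame-perfect outcome: (XL, S5) with payoffs (20, 15).
Now find the simultaneous Nash equilibrium.
Alto's best replies: S1→S; S2→S; S3→XL; S4→XL; S5→XL.
Brio's best replies: S→S5; M→S5; L→S4; XL→S5.
Only (XL, S5) has each player best-responding; Nash payoffs (20, 15).
Sequential outcome (XL, S5) coincides with the Nash profile (XL, S5).

yes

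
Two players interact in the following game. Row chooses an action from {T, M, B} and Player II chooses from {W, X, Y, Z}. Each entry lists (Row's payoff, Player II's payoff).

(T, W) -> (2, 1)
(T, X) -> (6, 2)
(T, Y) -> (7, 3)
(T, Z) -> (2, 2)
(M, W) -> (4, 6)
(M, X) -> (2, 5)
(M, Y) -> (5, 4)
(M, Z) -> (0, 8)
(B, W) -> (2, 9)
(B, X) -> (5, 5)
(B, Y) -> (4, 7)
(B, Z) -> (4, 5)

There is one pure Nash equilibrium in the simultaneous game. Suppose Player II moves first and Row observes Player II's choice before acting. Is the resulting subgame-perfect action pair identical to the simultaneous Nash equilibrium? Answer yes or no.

no

Backward induction with Player II moving first.
- W: Row compares 2, 4, 2 and picks M; Player II would get 6.
- X: Row compares 6, 2, 5 and picks T; Player II would get 2.
- Y: Row compares 7, 5, 4 and picks T; Player II would get 3.
- Z: Row compares 2, 0, 4 and picks B; Player II would get 5.
Maximizing over 6, 2, 3, 5, Player II chooses W. Subgame-perfect outcome: (M, W) with payoffs (4, 6).
For the simultaneous game, intersect best replies.
Row's best replies: W→M; X→T; Y→T; Z→B.
Player II's best replies: T→Y; M→Z; B→W.
Only (T, Y) has each player best-responding; Nash payoffs (7, 3).
Sequential outcome (M, W) differs from the Nash profile (T, Y).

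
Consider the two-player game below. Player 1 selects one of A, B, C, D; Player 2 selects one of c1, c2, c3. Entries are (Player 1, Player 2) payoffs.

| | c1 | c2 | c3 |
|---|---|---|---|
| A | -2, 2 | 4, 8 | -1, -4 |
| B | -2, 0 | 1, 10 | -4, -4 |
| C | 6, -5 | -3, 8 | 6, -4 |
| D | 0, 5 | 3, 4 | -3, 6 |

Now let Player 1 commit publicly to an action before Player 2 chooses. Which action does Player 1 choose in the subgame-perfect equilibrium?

A

Player 2 best-responds to each possible Player 1 move:
- A: BR = c2, leader payoff 4.
- B: BR = c2, leader payoff 1.
- C: BR = c2, leader payoff -3.
- D: BR = c3, leader payoff -3.
Player 1's induced payoffs are 4, 1, -3, -3, so Player 1 commits to A. Subgame-perfect outcome: (A, c2) with payoffs (4, 8).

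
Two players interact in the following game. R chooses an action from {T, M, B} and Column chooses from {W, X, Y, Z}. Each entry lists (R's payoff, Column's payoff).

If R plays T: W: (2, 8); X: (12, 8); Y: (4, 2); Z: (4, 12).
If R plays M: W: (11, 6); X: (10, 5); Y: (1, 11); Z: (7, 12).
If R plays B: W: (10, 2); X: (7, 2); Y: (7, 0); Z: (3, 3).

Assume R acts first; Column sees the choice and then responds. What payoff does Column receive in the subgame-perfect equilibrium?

Column best-responds to each possible R move:
- T: BR = Z, leader payoff 4.
- M: BR = Z, leader payoff 7.
- B: BR = Z, leader payoff 3.
R's induced payoffs are 4, 7, 3, so R commits to M. Subgame-perfect outcome: (M, Z) with payoffs (7, 12).

12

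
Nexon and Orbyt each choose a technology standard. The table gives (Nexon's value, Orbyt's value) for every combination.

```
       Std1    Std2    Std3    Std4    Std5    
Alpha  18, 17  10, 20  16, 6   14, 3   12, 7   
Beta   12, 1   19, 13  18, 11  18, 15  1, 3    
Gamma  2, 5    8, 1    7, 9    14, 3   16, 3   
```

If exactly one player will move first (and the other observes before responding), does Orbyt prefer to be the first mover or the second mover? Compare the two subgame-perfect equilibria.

If Nexon leads: Orbyt's best replies are Alpha→Std2, Beta→Std4, Gamma→Std3; Nexon's induced payoffs 10, 18, 7; outcome (Beta, Std4), payoffs (18, 15).
If Orbyt leads: Nexon's best replies are Std1→Alpha, Std2→Beta, Std3→Beta, Std4→Beta, Std5→Gamma; Orbyt's induced payoffs 17, 13, 11, 15, 3; outcome (Alpha, Std1), payoffs (18, 17).
Orbyt gets 17 moving first and 15 moving second, so Orbyt prefers to move first.

first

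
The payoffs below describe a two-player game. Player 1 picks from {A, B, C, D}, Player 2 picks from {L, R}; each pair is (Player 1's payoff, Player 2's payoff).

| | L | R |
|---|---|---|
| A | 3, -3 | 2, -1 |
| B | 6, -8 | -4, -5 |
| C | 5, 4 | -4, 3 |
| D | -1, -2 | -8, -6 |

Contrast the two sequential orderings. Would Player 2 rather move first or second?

If Player 1 leads: Player 2's best replies are A→R, B→R, C→L, D→L; Player 1's induced payoffs 2, -4, 5, -1; outcome (C, L), payoffs (5, 4).
If Player 2 leads: Player 1's best replies are L→B, R→A; Player 2's induced payoffs -8, -1; outcome (A, R), payoffs (2, -1).
Player 2 gets -1 moving first and 4 moving second, so Player 2 prefers to move second.

second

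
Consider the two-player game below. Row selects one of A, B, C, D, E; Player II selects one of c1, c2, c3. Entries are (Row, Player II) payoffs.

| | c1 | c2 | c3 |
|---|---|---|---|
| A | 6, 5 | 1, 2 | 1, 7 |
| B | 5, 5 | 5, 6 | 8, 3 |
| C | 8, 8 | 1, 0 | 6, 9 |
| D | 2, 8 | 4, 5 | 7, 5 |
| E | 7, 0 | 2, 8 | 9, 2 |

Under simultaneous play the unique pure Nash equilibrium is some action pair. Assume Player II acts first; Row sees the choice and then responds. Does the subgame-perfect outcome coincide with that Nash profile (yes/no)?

no

Row best-responds to each possible Player II move:
- c1: Row compares 6, 5, 8, 2, 7 and picks C; Player II would get 8.
- c2: Row compares 1, 5, 1, 4, 2 and picks B; Player II would get 6.
- c3: Row compares 1, 8, 6, 7, 9 and picks E; Player II would get 2.
Among 8, 6, 2, the best is 8 at c1. Subgame-perfect outcome: (C, c1) with payoffs (8, 8).
Now find the simultaneous Nash equilibrium.
Row's best replies: c1→C; c2→B; c3→E.
Player II's best replies: A→c3; B→c2; C→c3; D→c1; E→c2.
The unique mutual best reply is (B, c2), giving (5, 6).
Sequential outcome (C, c1) differs from the Nash profile (B, c2).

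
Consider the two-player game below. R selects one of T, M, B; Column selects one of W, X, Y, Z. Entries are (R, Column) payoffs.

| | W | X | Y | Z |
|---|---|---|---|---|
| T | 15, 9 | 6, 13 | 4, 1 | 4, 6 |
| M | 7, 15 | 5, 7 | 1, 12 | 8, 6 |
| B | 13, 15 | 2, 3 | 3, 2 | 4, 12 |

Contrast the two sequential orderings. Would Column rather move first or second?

second

If R leads: Column's best replies are T→X, M→W, B→W; R's induced payoffs 6, 7, 13; outcome (B, W), payoffs (13, 15).
If Column leads: R's best replies are W→T, X→T, Y→T, Z→M; Column's induced payoffs 9, 13, 1, 6; outcome (T, X), payoffs (6, 13).
Column gets 13 moving first and 15 moving second, so Column prefers to move second.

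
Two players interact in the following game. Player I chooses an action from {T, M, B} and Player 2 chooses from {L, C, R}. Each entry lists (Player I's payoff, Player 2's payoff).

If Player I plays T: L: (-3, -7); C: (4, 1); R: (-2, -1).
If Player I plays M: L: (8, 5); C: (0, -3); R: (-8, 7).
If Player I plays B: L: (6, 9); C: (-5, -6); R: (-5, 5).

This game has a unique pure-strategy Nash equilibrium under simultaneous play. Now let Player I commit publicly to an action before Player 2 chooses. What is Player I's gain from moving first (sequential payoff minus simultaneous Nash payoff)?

2

Player 2 best-responds to each possible Player I move:
- T: BR = C, leader payoff 4.
- M: BR = R, leader payoff -8.
- B: BR = L, leader payoff 6.
Maximizing over 4, -8, 6, Player I chooses B. Subgame-perfect outcome: (B, L) with payoffs (6, 9).
For the simultaneous game, intersect best replies.
Player I's best replies: L→M; C→T; R→T.
Player 2's best replies: T→C; M→R; B→L.
The unique mutual best reply is (T, C), giving (4, 1).
Player I's commitment gain: 6 − 4 = 2.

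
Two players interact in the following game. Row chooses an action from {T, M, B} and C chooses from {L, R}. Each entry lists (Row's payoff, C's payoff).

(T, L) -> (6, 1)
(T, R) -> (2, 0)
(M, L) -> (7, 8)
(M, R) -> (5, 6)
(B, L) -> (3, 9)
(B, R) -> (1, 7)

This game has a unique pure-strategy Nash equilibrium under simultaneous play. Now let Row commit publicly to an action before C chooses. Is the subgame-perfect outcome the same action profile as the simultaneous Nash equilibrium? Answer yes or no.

yes

Solve by backward induction (Row leads).
- T: BR = L, leader payoff 6.
- M: BR = L, leader payoff 7.
- B: BR = L, leader payoff 3.
Row's induced payoffs are 6, 7, 3, so Row commits to M. Subgame-perfect outcome: (M, L) with payoffs (7, 8).
Now find the simultaneous Nash equilibrium.
Row's best replies: L→M; R→M.
C's best replies: T→L; M→L; B→L.
Only (M, L) has each player best-responding; Nash payoffs (7, 8).
Sequential outcome (M, L) coincides with the Nash profile (M, L).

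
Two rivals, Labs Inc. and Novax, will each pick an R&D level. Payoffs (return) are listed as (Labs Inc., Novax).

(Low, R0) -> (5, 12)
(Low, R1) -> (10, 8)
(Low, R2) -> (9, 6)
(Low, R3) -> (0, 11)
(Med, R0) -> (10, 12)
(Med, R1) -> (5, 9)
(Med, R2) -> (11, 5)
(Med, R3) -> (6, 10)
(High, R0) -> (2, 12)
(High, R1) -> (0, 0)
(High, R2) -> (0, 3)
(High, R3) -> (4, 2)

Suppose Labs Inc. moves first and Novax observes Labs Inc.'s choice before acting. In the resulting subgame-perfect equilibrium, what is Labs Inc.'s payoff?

10

Backward induction with Labs Inc. moving first.
- Low: BR = R0, leader payoff 5.
- Med: BR = R0, leader payoff 10.
- High: BR = R0, leader payoff 2.
Labs Inc.'s induced payoffs are 5, 10, 2, so Labs Inc. commits to Med. Subgame-perfect outcome: (Med, R0) with payoffs (10, 12).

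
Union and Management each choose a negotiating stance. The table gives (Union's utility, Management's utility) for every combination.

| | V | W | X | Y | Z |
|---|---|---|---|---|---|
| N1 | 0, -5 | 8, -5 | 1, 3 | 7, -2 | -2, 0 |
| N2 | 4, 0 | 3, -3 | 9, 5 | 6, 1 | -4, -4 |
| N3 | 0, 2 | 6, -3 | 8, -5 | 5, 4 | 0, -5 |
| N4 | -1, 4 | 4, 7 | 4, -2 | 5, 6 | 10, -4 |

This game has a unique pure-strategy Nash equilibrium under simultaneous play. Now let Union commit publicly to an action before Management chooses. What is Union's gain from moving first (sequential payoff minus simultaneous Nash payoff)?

Work backward from Management's decision.
- N1 → Management plays X (best of -5, -5, 3, -2, 0); Union gets 1.
- N2 → Management plays X (best of 0, -3, 5, 1, -4); Union gets 9.
- N3 → Management plays Y (best of 2, -3, -5, 4, -5); Union gets 5.
- N4 → Management plays W (best of 4, 7, -2, 6, -4); Union gets 4.
Among 1, 9, 5, 4, the best is 9 at N2. Subgame-perfect outcome: (N2, X) with payoffs (9, 5).
For the simultaneous game, intersect best replies.
Union's best replies: V→N2; W→N1; X→N2; Y→N1; Z→N4.
Management's best replies: N1→X; N2→X; N3→Y; N4→W.
The unique mutual best reply is (N2, X), giving (9, 5).
Union's commitment gain: 9 − 9 = 0.

0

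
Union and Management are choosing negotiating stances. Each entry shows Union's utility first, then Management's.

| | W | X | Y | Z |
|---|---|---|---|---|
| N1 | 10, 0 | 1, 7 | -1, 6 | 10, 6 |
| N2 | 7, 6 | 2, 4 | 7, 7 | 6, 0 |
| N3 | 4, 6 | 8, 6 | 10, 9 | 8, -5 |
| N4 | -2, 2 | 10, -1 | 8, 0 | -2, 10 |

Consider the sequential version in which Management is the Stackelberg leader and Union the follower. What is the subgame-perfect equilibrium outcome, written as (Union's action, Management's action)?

(N3, Y)

Solve by backward induction (Management leads).
- W → Union plays N1 (best of 10, 7, 4, -2); Management gets 0.
- X → Union plays N4 (best of 1, 2, 8, 10); Management gets -1.
- Y → Union plays N3 (best of -1, 7, 10, 8); Management gets 9.
- Z → Union plays N1 (best of 10, 6, 8, -2); Management gets 6.
Maximizing over 0, -1, 9, 6, Management chooses Y. Subgame-perfect outcome: (N3, Y) with payoffs (10, 9).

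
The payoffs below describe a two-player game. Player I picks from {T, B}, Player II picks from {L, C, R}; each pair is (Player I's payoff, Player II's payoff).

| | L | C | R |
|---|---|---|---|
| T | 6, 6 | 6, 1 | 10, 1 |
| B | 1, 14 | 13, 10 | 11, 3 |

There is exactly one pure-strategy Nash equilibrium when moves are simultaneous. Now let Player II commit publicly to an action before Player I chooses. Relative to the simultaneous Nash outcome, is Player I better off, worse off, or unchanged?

better off

Solve by backward induction (Player II leads).
- L: BR = T, leader payoff 6.
- C: BR = B, leader payoff 10.
- R: BR = B, leader payoff 3.
Among 6, 10, 3, the best is 10 at C. Subgame-perfect outcome: (B, C) with payoffs (13, 10).
Under simultaneous play:
Player I's best replies: L→T; C→B; R→B.
Player II's best replies: T→L; B→L.
Only (T, L) has each player best-responding; Nash payoffs (6, 6).
Player I earns 13 sequentially versus 6 at the Nash outcome: better off.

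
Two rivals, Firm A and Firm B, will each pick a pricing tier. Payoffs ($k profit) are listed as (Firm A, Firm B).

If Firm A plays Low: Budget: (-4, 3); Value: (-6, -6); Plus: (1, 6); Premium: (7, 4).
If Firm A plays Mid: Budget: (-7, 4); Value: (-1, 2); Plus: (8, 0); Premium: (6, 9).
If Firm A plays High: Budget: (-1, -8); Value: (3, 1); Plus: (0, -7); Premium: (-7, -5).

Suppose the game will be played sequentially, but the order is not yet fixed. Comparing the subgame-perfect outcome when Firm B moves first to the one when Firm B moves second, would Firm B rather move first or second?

If Firm A leads: Firm B's best replies are Low→Plus, Mid→Premium, High→Value; Firm A's induced payoffs 1, 6, 3; outcome (Mid, Premium), payoffs (6, 9).
If Firm B leads: Firm A's best replies are Budget→High, Value→High, Plus→Mid, Premium→Low; Firm B's induced payoffs -8, 1, 0, 4; outcome (Low, Premium), payoffs (7, 4).
Firm B gets 4 moving first and 9 moving second, so Firm B prefers to move second.

second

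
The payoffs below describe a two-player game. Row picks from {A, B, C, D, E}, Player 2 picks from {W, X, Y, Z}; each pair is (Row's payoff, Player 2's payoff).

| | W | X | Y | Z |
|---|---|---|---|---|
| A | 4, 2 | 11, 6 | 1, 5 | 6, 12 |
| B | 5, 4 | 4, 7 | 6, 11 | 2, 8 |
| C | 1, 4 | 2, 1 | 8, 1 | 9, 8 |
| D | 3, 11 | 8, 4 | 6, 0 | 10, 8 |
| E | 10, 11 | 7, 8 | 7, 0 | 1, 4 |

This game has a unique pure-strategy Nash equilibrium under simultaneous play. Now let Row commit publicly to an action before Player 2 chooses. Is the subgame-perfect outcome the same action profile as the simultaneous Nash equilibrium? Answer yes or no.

Backward induction with Row moving first.
- A: BR = Z, leader payoff 6.
- B: BR = Y, leader payoff 6.
- C: BR = Z, leader payoff 9.
- D: BR = W, leader payoff 3.
- E: BR = W, leader payoff 10.
Maximizing over 6, 6, 9, 3, 10, Row chooses E. Subgame-perfect outcome: (E, W) with payoffs (10, 11).
For the simultaneous game, intersect best replies.
Row's best replies: W→E; X→A; Y→C; Z→D.
Player 2's best replies: A→Z; B→Y; C→Z; D→W; E→W.
The unique mutual best reply is (E, W), giving (10, 11).
Sequential outcome (E, W) coincides with the Nash profile (E, W).

yes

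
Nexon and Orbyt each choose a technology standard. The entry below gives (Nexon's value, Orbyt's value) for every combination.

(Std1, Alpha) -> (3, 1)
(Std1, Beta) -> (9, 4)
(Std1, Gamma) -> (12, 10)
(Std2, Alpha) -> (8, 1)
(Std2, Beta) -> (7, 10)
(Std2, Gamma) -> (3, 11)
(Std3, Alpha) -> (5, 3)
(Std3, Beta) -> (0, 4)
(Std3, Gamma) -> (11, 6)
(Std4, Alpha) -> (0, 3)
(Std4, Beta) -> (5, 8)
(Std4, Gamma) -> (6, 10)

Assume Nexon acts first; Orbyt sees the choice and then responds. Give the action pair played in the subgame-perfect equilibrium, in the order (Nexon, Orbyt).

(Std1, Gamma)

Backward induction with Nexon moving first.
- Std1: Orbyt compares 1, 4, 10 and picks Gamma; Nexon would get 12.
- Std2: Orbyt compares 1, 10, 11 and picks Gamma; Nexon would get 3.
- Std3: Orbyt compares 3, 4, 6 and picks Gamma; Nexon would get 11.
- Std4: Orbyt compares 3, 8, 10 and picks Gamma; Nexon would get 6.
Nexon's induced payoffs are 12, 3, 11, 6, so Nexon commits to Std1. Subgame-perfect outcome: (Std1, Gamma) with payoffs (12, 10).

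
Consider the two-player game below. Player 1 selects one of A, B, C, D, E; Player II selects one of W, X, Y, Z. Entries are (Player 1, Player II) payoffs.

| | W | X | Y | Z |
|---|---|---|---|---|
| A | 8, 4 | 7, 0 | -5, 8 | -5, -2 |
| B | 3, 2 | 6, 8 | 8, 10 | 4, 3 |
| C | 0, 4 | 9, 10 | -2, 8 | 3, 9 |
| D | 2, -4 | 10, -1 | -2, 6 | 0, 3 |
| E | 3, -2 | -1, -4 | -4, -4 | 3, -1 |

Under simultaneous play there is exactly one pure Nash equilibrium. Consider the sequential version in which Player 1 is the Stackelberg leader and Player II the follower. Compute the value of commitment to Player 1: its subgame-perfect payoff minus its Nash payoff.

Backward induction with Player 1 moving first.
- A: BR = Y, leader payoff -5.
- B: BR = Y, leader payoff 8.
- C: BR = X, leader payoff 9.
- D: BR = Y, leader payoff -2.
- E: BR = Z, leader payoff 3.
Maximizing over -5, 8, 9, -2, 3, Player 1 chooses C. Subgame-perfect outcome: (C, X) with payoffs (9, 10).
Under simultaneous play:
Player 1's best replies: W→A; X→D; Y→B; Z→B.
Player II's best replies: A→Y; B→Y; C→X; D→Y; E→Z.
The unique mutual best reply is (B, Y), giving (8, 10).
Player 1's commitment gain: 9 − 8 = 1.

1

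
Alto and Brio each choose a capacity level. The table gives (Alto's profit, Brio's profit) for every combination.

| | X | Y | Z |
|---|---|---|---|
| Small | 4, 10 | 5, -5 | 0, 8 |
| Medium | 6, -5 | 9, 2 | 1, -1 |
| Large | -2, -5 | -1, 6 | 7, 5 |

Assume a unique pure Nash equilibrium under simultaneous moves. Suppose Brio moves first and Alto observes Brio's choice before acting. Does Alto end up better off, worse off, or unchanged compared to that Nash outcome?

worse off

Work backward from Alto's decision.
- X → Alto plays Medium (best of 4, 6, -2); Brio gets -5.
- Y → Alto plays Medium (best of 5, 9, -1); Brio gets 2.
- Z → Alto plays Large (best of 0, 1, 7); Brio gets 5.
Maximizing over -5, 2, 5, Brio chooses Z. Subgame-perfect outcome: (Large, Z) with payoffs (7, 5).
Now find the simultaneous Nash equilibrium.
Alto's best replies: X→Medium; Y→Medium; Z→Large.
Brio's best replies: Small→X; Medium→Y; Large→Y.
The unique mutual best reply is (Medium, Y), giving (9, 2).
Alto earns 7 sequentially versus 9 at the Nash outcome: worse off.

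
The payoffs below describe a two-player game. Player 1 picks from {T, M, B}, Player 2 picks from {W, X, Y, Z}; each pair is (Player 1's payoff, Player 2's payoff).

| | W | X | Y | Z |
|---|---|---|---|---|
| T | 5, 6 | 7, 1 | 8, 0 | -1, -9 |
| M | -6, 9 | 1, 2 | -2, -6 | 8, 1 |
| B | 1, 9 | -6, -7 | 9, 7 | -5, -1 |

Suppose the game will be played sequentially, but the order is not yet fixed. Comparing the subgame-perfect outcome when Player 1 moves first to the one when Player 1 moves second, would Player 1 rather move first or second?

second

If Player 1 leads: Player 2's best replies are T→W, M→W, B→W; Player 1's induced payoffs 5, -6, 1; outcome (T, W), payoffs (5, 6).
If Player 2 leads: Player 1's best replies are W→T, X→T, Y→B, Z→M; Player 2's induced payoffs 6, 1, 7, 1; outcome (B, Y), payoffs (9, 7).
Player 1 gets 5 moving first and 9 moving second, so Player 1 prefers to move second.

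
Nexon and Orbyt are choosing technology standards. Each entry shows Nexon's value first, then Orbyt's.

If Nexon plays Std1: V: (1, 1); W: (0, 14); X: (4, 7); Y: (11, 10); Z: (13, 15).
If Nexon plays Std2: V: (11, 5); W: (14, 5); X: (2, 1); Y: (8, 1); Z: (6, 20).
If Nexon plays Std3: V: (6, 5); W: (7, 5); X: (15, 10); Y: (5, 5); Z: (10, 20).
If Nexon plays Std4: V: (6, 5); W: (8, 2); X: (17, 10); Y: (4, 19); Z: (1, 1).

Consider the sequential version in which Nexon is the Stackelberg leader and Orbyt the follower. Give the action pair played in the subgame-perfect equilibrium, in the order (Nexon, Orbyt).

(Std1, Z)

Work backward from Orbyt's decision.
- Std1: BR = Z, leader payoff 13.
- Std2: BR = Z, leader payoff 6.
- Std3: BR = Z, leader payoff 10.
- Std4: BR = Y, leader payoff 4.
Maximizing over 13, 6, 10, 4, Nexon chooses Std1. Subgame-perfect outcome: (Std1, Z) with payoffs (13, 15).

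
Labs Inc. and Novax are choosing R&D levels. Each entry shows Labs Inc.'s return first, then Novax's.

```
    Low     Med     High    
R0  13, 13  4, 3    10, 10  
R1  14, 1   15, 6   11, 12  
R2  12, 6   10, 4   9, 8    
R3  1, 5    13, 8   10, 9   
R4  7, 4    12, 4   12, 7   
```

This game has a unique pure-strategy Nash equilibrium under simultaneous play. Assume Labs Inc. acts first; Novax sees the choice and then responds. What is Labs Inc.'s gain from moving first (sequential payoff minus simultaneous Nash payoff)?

1

Solve by backward induction (Labs Inc. leads).
- R0: Novax compares 13, 3, 10 and picks Low; Labs Inc. would get 13.
- R1: Novax compares 1, 6, 12 and picks High; Labs Inc. would get 11.
- R2: Novax compares 6, 4, 8 and picks High; Labs Inc. would get 9.
- R3: Novax compares 5, 8, 9 and picks High; Labs Inc. would get 10.
- R4: Novax compares 4, 4, 7 and picks High; Labs Inc. would get 12.
Maximizing over 13, 11, 9, 10, 12, Labs Inc. chooses R0. Subgame-perfect outcome: (R0, Low) with payoffs (13, 13).
Now find the simultaneous Nash equilibrium.
Labs Inc.'s best replies: Low→R1; Med→R1; High→R4.
Novax's best replies: R0→Low; R1→High; R2→High; R3→High; R4→High.
Only (R4, High) has each player best-responding; Nash payoffs (12, 7).
Labs Inc.'s commitment gain: 13 − 12 = 1.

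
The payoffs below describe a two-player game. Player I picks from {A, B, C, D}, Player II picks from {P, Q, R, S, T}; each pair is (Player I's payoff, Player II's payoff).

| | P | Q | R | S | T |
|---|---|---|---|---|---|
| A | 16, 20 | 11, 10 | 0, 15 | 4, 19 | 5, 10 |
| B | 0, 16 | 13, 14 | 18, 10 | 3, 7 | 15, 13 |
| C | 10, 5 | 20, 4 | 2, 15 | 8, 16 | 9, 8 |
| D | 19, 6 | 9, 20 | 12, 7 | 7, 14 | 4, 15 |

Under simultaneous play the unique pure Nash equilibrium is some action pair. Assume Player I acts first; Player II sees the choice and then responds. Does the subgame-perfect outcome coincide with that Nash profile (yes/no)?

Player II best-responds to each possible Player I move:
- A → Player II plays P (best of 20, 10, 15, 19, 10); Player I gets 16.
- B → Player II plays P (best of 16, 14, 10, 7, 13); Player I gets 0.
- C → Player II plays S (best of 5, 4, 15, 16, 8); Player I gets 8.
- D → Player II plays Q (best of 6, 20, 7, 14, 15); Player I gets 9.
Maximizing over 16, 0, 8, 9, Player I chooses A. Subgame-perfect outcome: (A, P) with payoffs (16, 20).
Under simultaneous play:
Player I's best replies: P→D; Q→C; R→B; S→C; T→B.
Player II's best replies: A→P; B→P; C→S; D→Q.
The unique mutual best reply is (C, S), giving (8, 16).
Sequential outcome (A, P) differs from the Nash profile (C, S).

no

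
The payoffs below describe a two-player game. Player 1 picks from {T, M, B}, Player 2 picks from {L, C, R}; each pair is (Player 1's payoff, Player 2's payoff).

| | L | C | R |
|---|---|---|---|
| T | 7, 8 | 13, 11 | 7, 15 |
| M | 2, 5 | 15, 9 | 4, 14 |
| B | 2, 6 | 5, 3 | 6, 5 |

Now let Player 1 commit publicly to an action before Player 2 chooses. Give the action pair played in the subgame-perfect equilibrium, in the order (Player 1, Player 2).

Solve by backward induction (Player 1 leads).
- T → Player 2 plays R (best of 8, 11, 15); Player 1 gets 7.
- M → Player 2 plays R (best of 5, 9, 14); Player 1 gets 4.
- B → Player 2 plays L (best of 6, 3, 5); Player 1 gets 2.
Maximizing over 7, 4, 2, Player 1 chooses T. Subgame-perfect outcome: (T, R) with payoffs (7, 15).

(T, R)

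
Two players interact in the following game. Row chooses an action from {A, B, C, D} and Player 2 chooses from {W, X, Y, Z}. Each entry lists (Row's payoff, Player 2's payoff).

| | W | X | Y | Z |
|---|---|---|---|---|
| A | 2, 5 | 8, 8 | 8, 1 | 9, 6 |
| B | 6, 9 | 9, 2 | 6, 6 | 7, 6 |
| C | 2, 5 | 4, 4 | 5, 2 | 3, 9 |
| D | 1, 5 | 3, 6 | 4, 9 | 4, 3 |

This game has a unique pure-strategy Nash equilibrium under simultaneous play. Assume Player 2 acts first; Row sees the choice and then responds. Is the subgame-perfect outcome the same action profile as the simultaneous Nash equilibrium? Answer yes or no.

Backward induction with Player 2 moving first.
- W: BR = B, leader payoff 9.
- X: BR = B, leader payoff 2.
- Y: BR = A, leader payoff 1.
- Z: BR = A, leader payoff 6.
Player 2's induced payoffs are 9, 2, 1, 6, so Player 2 commits to W. Subgame-perfect outcome: (B, W) with payoffs (6, 9).
Now find the simultaneous Nash equilibrium.
Row's best replies: W→B; X→B; Y→A; Z→A.
Player 2's best replies: A→X; B→W; C→Z; D→Y.
The unique mutual best reply is (B, W), giving (6, 9).
Sequential outcome (B, W) coincides with the Nash profile (B, W).

yes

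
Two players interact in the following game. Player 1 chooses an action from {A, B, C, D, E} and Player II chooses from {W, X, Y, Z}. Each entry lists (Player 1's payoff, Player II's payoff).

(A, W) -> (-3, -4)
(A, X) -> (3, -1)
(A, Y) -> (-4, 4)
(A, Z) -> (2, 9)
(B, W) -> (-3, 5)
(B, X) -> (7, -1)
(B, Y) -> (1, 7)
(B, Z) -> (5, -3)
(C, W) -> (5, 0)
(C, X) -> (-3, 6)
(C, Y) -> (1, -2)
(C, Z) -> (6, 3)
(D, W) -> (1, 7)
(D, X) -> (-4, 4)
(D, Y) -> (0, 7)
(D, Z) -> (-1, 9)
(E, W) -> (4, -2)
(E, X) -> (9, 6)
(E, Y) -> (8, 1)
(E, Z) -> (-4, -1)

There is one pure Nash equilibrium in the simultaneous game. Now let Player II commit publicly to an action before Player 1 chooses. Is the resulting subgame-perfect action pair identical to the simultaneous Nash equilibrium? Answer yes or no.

yes

Player 1 best-responds to each possible Player II move:
- W → Player 1 plays C (best of -3, -3, 5, 1, 4); Player II gets 0.
- X → Player 1 plays E (best of 3, 7, -3, -4, 9); Player II gets 6.
- Y → Player 1 plays E (best of -4, 1, 1, 0, 8); Player II gets 1.
- Z → Player 1 plays C (best of 2, 5, 6, -1, -4); Player II gets 3.
Among 0, 6, 1, 3, the best is 6 at X. Subgame-perfect outcome: (E, X) with payoffs (9, 6).
Now find the simultaneous Nash equilibrium.
Player 1's best replies: W→C; X→E; Y→E; Z→C.
Player II's best replies: A→Z; B→Y; C→X; D→Z; E→X.
The unique mutual best reply is (E, X), giving (9, 6).
Sequential outcome (E, X) coincides with the Nash profile (E, X).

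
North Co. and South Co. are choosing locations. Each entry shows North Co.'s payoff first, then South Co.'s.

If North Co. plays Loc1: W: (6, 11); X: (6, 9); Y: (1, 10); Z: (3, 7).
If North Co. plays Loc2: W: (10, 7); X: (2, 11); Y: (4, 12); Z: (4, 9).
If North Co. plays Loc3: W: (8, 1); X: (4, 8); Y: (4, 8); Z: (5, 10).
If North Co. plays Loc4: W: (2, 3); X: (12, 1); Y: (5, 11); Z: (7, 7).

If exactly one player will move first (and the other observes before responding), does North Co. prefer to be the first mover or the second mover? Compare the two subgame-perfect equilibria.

first

If North Co. leads: South Co.'s best replies are Loc1→W, Loc2→Y, Loc3→Z, Loc4→Y; North Co.'s induced payoffs 6, 4, 5, 5; outcome (Loc1, W), payoffs (6, 11).
If South Co. leads: North Co.'s best replies are W→Loc2, X→Loc4, Y→Loc4, Z→Loc4; South Co.'s induced payoffs 7, 1, 11, 7; outcome (Loc4, Y), payoffs (5, 11).
North Co. gets 6 moving first and 5 moving second, so North Co. prefers to move first.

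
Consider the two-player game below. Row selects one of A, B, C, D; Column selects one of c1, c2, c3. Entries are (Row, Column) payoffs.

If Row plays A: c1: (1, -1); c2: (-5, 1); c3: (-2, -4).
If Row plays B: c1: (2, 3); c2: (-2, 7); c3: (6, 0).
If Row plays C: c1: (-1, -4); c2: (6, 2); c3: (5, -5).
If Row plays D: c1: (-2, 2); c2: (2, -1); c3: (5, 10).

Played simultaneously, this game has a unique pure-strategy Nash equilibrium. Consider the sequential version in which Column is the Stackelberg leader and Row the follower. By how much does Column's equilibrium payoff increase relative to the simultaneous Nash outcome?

Solve by backward induction (Column leads).
- c1: BR = B, leader payoff 3.
- c2: BR = C, leader payoff 2.
- c3: BR = B, leader payoff 0.
Maximizing over 3, 2, 0, Column chooses c1. Subgame-perfect outcome: (B, c1) with payoffs (2, 3).
Now find the simultaneous Nash equilibrium.
Row's best replies: c1→B; c2→C; c3→B.
Column's best replies: A→c2; B→c2; C→c2; D→c3.
The unique mutual best reply is (C, c2), giving (6, 2).
Column's commitment gain: 3 − 2 = 1.

1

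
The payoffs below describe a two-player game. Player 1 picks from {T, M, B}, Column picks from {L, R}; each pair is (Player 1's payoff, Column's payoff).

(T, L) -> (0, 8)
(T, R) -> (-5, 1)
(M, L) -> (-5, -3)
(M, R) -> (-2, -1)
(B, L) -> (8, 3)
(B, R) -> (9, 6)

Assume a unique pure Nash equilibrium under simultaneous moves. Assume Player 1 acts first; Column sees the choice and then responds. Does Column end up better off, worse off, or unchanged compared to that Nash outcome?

unchanged

Backward induction with Player 1 moving first.
- T → Column plays L (best of 8, 1); Player 1 gets 0.
- M → Column plays R (best of -3, -1); Player 1 gets -2.
- B → Column plays R (best of 3, 6); Player 1 gets 9.
Player 1's induced payoffs are 0, -2, 9, so Player 1 commits to B. Subgame-perfect outcome: (B, R) with payoffs (9, 6).
Now find the simultaneous Nash equilibrium.
Player 1's best replies: L→B; R→B.
Column's best replies: T→L; M→R; B→R.
The unique mutual best reply is (B, R), giving (9, 6).
Column earns 6 sequentially versus 6 at the Nash outcome: unchanged.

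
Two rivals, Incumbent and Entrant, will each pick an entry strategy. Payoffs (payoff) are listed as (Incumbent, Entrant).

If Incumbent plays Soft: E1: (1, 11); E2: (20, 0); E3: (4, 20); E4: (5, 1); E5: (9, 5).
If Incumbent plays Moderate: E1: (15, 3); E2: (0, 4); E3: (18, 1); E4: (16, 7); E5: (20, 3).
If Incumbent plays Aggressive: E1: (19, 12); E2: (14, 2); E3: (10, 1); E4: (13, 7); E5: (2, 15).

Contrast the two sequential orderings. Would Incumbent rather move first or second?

If Incumbent leads: Entrant's best replies are Soft→E3, Moderate→E4, Aggressive→E5; Incumbent's induced payoffs 4, 16, 2; outcome (Moderate, E4), payoffs (16, 7).
If Entrant leads: Incumbent's best replies are E1→Aggressive, E2→Soft, E3→Moderate, E4→Moderate, E5→Moderate; Entrant's induced payoffs 12, 0, 1, 7, 3; outcome (Aggressive, E1), payoffs (19, 12).
Incumbent gets 16 moving first and 19 moving second, so Incumbent prefers to move second.

second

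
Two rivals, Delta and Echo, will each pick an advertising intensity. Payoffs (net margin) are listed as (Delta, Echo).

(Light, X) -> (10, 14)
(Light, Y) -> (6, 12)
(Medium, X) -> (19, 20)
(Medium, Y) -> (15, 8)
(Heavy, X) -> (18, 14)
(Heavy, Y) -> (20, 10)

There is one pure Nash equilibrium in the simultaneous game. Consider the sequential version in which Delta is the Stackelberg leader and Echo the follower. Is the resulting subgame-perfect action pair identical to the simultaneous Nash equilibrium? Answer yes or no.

Echo best-responds to each possible Delta move:
- Light: BR = X, leader payoff 10.
- Medium: BR = X, leader payoff 19.
- Heavy: BR = X, leader payoff 18.
Delta's induced payoffs are 10, 19, 18, so Delta commits to Medium. Subgame-perfect outcome: (Medium, X) with payoffs (19, 20).
For the simultaneous game, intersect best replies.
Delta's best replies: X→Medium; Y→Heavy.
Echo's best replies: Light→X; Medium→X; Heavy→X.
The unique mutual best reply is (Medium, X), giving (19, 20).
Sequential outcome (Medium, X) coincides with the Nash profile (Medium, X).

yes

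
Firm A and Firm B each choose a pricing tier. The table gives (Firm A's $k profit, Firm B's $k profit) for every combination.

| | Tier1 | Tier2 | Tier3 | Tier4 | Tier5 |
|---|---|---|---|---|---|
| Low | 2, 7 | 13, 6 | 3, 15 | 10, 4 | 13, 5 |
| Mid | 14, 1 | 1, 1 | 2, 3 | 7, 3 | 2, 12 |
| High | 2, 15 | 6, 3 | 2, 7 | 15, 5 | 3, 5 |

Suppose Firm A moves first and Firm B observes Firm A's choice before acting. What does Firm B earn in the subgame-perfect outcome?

Solve by backward induction (Firm A leads).
- Low: Firm B compares 7, 6, 15, 4, 5 and picks Tier3; Firm A would get 3.
- Mid: Firm B compares 1, 1, 3, 3, 12 and picks Tier5; Firm A would get 2.
- High: Firm B compares 15, 3, 7, 5, 5 and picks Tier1; Firm A would get 2.
Maximizing over 3, 2, 2, Firm A chooses Low. Subgame-perfect outcome: (Low, Tier3) with payoffs (3, 15).

15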